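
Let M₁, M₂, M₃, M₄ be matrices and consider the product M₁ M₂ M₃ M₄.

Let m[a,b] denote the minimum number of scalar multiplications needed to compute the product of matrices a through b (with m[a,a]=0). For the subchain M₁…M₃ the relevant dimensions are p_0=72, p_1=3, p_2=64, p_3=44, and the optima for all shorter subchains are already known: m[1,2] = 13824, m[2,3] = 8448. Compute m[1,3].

m[1,3] = min over k∈[1,2] of m[1,k]+m[k+1,3]+p_{0}·p_k·p_{3}.
k=1: 0 + 8448 + 72·3·44 = 17952; k=2: 13824 + 0 + 72·64·44 = 216576.
Minimum: 17952 at k=1.

17952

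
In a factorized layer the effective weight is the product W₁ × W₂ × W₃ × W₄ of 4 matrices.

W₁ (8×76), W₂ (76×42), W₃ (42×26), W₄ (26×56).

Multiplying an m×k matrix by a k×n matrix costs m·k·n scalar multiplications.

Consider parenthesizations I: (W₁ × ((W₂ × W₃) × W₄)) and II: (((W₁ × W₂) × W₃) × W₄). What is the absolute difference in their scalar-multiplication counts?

Order I = (W₁ × ((W₂ × W₃) × W₄)): (W₂ × W₃): 76×42 by 42×26 → 76×26, cost 76·42·26 = 82992; ((W₂ × W₃) × W₄): 76×26 by 26×56 → 76×56, cost 76·26·56 = 110656; cumulative 193648; (W₁ × ((W₂ × W₃) × W₄)): 8×76 by 76×56 → 8×56, cost 8·76·56 = 34048; cumulative 227696. Total 227696.
Order II = (((W₁ × W₂) × W₃) × W₄): (W₁ × W₂): 8×76 by 76×42 → 8×42, cost 8·76·42 = 25536; ((W₁ × W₂) × W₃): 8×42 by 42×26 → 8×26, cost 8·42·26 = 8736; cumulative 34272; (((W₁ × W₂) × W₃) × W₄): 8×26 by 26×56 → 8×56, cost 8·26·56 = 11648; cumulative 45920. Total 45920.
Difference: |227696 − 45920| = 181776.

181776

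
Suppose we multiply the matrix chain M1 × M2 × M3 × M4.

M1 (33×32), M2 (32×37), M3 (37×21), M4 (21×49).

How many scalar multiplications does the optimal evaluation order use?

80997

Adjacent pairs: M1M2 = 33·32·37 = 39072; M2M3 = 32·37·21 = 24864; M3M4 = 37·21·49 = 38073.
Length 3: M1..M3: k=1: 0+24864+33·32·21=47040; k=2: 39072+0+33·37·21=64713 → min 47040 | M2..M4: k=2: 0+38073+32·37·49=96089; k=3: 24864+0+32·21·49=57792 → min 57792.
Length 4: M1..M4: k=1: 0+57792+33·32·49=109536; k=2: 39072+38073+33·37·49=136974; k=3: 47040+0+33·21·49=80997 → min 80997.
Optimal order: ((M1 × (M2 × M3)) × M4) with cost 80997.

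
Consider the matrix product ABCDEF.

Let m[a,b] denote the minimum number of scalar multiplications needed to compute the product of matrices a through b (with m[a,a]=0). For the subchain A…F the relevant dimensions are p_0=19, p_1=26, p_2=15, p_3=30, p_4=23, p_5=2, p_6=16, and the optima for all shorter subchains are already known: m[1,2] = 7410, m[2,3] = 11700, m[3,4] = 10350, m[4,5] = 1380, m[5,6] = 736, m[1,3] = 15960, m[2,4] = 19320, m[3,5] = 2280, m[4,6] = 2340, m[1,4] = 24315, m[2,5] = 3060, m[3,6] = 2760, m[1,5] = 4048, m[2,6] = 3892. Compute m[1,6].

m[1,6] = min over k∈[1,5] of m[1,k]+m[k+1,6]+p_{0}·p_k·p_{6}.
k=1: 0 + 3892 + 19·26·16 = 11796; k=2: 7410 + 2760 + 19·15·16 = 14730; k=3: 15960 + 2340 + 19·30·16 = 27420; k=4: 24315 + 736 + 19·23·16 = 32043; k=5: 4048 + 0 + 19·2·16 = 4656.
Minimum: 4656 at k=5.

4656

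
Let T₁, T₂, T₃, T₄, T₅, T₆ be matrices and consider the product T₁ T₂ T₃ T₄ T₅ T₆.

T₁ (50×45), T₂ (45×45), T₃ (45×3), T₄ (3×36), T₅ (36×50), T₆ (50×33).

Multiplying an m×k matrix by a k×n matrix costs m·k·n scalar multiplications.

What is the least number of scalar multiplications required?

28125

Adjacent pairs: T₁T₂ = 50·45·45 = 101250; T₂T₃ = 45·45·3 = 6075; T₃T₄ = 45·3·36 = 4860; T₄T₅ = 3·36·50 = 5400; T₅T₆ = 36·50·33 = 59400.
Length 3: T₁..T₃: k=1: 0+6075+50·45·3=12825; k=2: 101250+0+50·45·3=108000 → min 12825 | T₂..T₄: k=2: 0+4860+45·45·36=77760; k=3: 6075+0+45·3·36=10935 → min 10935 | T₃..T₅: k=3: 0+5400+45·3·50=12150; k=4: 4860+0+45·36·50=85860 → min 12150 | T₄..T₆: k=4: 0+59400+3·36·33=62964; k=5: 5400+0+3·50·33=10350 → min 10350.
Length 4: T₁..T₄: k=1: 0+10935+50·45·36=91935; k=2: 101250+4860+50·45·36=187110; k=3: 12825+0+50·3·36=18225 → min 18225 | T₂..T₅: k=2: 0+12150+45·45·50=113400; k=3: 6075+5400+45·3·50=18225; k=4: 10935+0+45·36·50=91935 → min 18225 | T₃..T₆: k=3: 0+10350+45·3·33=14805; k=4: 4860+59400+45·36·33=117720; k=5: 12150+0+45·50·33=86400 → min 14805.
Length 5: T₁..T₅: k=1: 0+18225+50·45·50=130725; k=2: 101250+12150+50·45·50=225900; k=3: 12825+5400+50·3·50=25725; k=4: 18225+0+50·36·50=108225 → min 25725 | T₂..T₆: k=2: 0+14805+45·45·33=81630; k=3: 6075+10350+45·3·33=20880; k=4: 10935+59400+45·36·33=123795; k=5: 18225+0+45·50·33=92475 → min 20880.
Length 6: T₁..T₆: k=1: 0+20880+50·45·33=95130; k=2: 101250+14805+50·45·33=190305; k=3: 12825+10350+50·3·33=28125; k=4: 18225+59400+50·36·33=137025; k=5: 25725+0+50·50·33=108225 → min 28125.
Optimal order: ((T₁ (T₂ T₃)) ((T₄ T₅) T₆)) with cost 28125.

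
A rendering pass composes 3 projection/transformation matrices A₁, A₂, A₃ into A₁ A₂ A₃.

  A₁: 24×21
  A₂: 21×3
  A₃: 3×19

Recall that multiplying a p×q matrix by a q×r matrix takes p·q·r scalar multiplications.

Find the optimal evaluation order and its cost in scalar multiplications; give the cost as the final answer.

2880

(A₁ (A₂ A₃)): cost 10773.
((A₁ A₂) A₃): cost 2880.
Optimal: ((A₁ A₂) A₃) with cost 2880.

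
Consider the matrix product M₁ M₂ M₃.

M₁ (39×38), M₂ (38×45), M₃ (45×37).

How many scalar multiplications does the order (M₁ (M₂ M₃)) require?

(M₂ M₃): 38×45 by 45×37 → 38×37, cost 38·45·37 = 63270
(M₁ (M₂ M₃)): 39×38 by 38×37 → 39×37, cost 39·38·37 = 54834; cumulative 118104
Total: 118104 scalar multiplications.

118104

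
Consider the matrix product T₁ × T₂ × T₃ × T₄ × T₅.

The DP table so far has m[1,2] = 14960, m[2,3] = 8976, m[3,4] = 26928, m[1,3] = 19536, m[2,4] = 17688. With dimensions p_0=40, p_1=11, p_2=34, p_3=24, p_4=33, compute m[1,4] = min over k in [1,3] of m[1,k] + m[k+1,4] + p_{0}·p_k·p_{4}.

32208

m[1,4] = min over k∈[1,3] of m[1,k]+m[k+1,4]+p_{0}·p_k·p_{4}.
k=1: 0 + 17688 + 40·11·33 = 32208; k=2: 14960 + 26928 + 40·34·33 = 86768; k=3: 19536 + 0 + 40·24·33 = 51216.
Minimum: 32208 at k=1.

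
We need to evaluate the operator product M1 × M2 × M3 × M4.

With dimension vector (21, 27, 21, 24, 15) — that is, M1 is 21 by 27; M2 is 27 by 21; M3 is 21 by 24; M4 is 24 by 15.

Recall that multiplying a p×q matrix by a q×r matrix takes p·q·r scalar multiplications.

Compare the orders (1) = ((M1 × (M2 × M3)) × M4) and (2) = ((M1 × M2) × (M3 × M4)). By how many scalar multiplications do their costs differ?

8694

Order (1) = ((M1 × (M2 × M3)) × M4): (M2 × M3): 27×21 by 21×24 → 27×24, cost 27·21·24 = 13608; (M1 × (M2 × M3)): 21×27 by 27×24 → 21×24, cost 21·27·24 = 13608; cumulative 27216; ((M1 × (M2 × M3)) × M4): 21×24 by 24×15 → 21×15, cost 21·24·15 = 7560; cumulative 34776. Total 34776.
Order (2) = ((M1 × M2) × (M3 × M4)): (M1 × M2): 21×27 by 27×21 → 21×21, cost 21·27·21 = 11907; (M3 × M4): 21×24 by 24×15 → 21×15, cost 21·24·15 = 7560; ((M1 × M2) × (M3 × M4)): 21×21 by 21×15 → 21×15, cost 21·21·15 = 6615; cumulative 26082. Total 26082.
Difference: |34776 − 26082| = 8694.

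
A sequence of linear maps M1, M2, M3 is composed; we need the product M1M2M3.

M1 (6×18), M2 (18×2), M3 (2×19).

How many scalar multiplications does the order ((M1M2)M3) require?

(M1M2): 6×18 by 18×2 → 6×2, cost 6·18·2 = 216
((M1M2)M3): 6×2 by 2×19 → 6×19, cost 6·2·19 = 228; cumulative 444
Total: 444 scalar multiplications.

444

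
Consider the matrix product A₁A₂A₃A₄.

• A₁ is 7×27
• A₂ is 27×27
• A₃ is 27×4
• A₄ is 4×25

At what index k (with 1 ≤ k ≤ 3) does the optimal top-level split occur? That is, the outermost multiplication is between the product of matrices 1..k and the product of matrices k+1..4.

Adjacent pairs: A₁A₂ = 7·27·27 = 5103; A₂A₃ = 27·27·4 = 2916; A₃A₄ = 27·4·25 = 2700.
Length 3: A₁..A₃: k=1: 0+2916+7·27·4=3672; k=2: 5103+0+7·27·4=5859 → min 3672 | A₂..A₄: k=2: 0+2700+27·27·25=20925; k=3: 2916+0+27·4·25=5616 → min 5616.
Top-level splits: k=1: (A₁..A₁)·(A₂..A₄) → 0+5616+7·27·25 = 10341; k=2: (A₁..A₂)·(A₃..A₄) → 5103+2700+7·27·25 = 12528; k=3: (A₁..A₃)·(A₄..A₄) → 3672+0+7·4·25 = 4372.
Best split is after A₃, i.e. k = 3.

3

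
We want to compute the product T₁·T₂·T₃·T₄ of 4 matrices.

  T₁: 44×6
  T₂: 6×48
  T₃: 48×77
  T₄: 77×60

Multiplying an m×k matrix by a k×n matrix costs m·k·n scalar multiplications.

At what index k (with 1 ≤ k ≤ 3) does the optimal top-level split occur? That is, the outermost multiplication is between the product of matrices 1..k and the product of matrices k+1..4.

1

Adjacent pairs: T₁T₂ = 44·6·48 = 12672; T₂T₃ = 6·48·77 = 22176; T₃T₄ = 48·77·60 = 221760.
Length 3: T₁..T₃: k=1: 0+22176+44·6·77=42504; k=2: 12672+0+44·48·77=175296 → min 42504 | T₂..T₄: k=2: 0+221760+6·48·60=239040; k=3: 22176+0+6·77·60=49896 → min 49896.
Top-level splits: k=1: (T₁..T₁)·(T₂..T₄) → 0+49896+44·6·60 = 65736; k=2: (T₁..T₂)·(T₃..T₄) → 12672+221760+44·48·60 = 361152; k=3: (T₁..T₃)·(T₄..T₄) → 42504+0+44·77·60 = 245784.
Best split is after T₁, i.e. k = 1.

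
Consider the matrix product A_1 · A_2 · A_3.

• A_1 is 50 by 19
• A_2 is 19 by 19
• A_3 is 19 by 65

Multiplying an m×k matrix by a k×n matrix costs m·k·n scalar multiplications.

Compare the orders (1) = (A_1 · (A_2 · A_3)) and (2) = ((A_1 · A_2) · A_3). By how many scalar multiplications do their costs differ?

5415

Order (1) = (A_1 · (A_2 · A_3)): (A_2 · A_3): 19×19 by 19×65 → 19×65, cost 19·19·65 = 23465; (A_1 · (A_2 · A_3)): 50×19 by 19×65 → 50×65, cost 50·19·65 = 61750; cumulative 85215. Total 85215.
Order (2) = ((A_1 · A_2) · A_3): (A_1 · A_2): 50×19 by 19×19 → 50×19, cost 50·19·19 = 18050; ((A_1 · A_2) · A_3): 50×19 by 19×65 → 50×65, cost 50·19·65 = 61750; cumulative 79800. Total 79800.
Difference: |85215 − 79800| = 5415.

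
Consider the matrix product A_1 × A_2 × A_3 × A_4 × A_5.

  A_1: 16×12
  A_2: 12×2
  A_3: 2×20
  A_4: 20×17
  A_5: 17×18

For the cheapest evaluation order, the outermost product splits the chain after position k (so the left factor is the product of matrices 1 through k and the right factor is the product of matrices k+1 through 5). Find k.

2

Adjacent pairs: A_1A_2 = 16·12·2 = 384; A_2A_3 = 12·2·20 = 480; A_3A_4 = 2·20·17 = 680; A_4A_5 = 20·17·18 = 6120.
Length 3: A_1..A_3: k=1: 0+480+16·12·20=4320; k=2: 384+0+16·2·20=1024 → min 1024 | A_2..A_4: k=2: 0+680+12·2·17=1088; k=3: 480+0+12·20·17=4560 → min 1088 | A_3..A_5: k=3: 0+6120+2·20·18=6840; k=4: 680+0+2·17·18=1292 → min 1292.
Length 4: A_1..A_4: k=1: 0+1088+16·12·17=4352; k=2: 384+680+16·2·17=1608; k=3: 1024+0+16·20·17=6464 → min 1608 | A_2..A_5: k=2: 0+1292+12·2·18=1724; k=3: 480+6120+12·20·18=10920; k=4: 1088+0+12·17·18=4760 → min 1724.
Top-level splits: k=1: (A_1..A_1)·(A_2..A_5) → 0+1724+16·12·18 = 5180; k=2: (A_1..A_2)·(A_3..A_5) → 384+1292+16·2·18 = 2252; k=3: (A_1..A_3)·(A_4..A_5) → 1024+6120+16·20·18 = 12904; k=4: (A_1..A_4)·(A_5..A_5) → 1608+0+16·17·18 = 6504.
Best split is after A_2, i.e. k = 2.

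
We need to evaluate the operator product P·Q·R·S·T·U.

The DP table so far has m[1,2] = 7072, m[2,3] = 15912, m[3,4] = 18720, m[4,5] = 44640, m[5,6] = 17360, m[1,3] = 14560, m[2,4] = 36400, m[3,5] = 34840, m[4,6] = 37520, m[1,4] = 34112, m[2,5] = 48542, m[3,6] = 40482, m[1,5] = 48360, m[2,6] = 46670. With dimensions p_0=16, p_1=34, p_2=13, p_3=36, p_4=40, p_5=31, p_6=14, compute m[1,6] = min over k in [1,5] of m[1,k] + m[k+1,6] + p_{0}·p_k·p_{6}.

m[1,6] = min over k∈[1,5] of m[1,k]+m[k+1,6]+p_{0}·p_k·p_{6}.
k=1: 0 + 46670 + 16·34·14 = 54286; k=2: 7072 + 40482 + 16·13·14 = 50466; k=3: 14560 + 37520 + 16·36·14 = 60144; k=4: 34112 + 17360 + 16·40·14 = 60432; k=5: 48360 + 0 + 16·31·14 = 55304.
Minimum: 50466 at k=2.

50466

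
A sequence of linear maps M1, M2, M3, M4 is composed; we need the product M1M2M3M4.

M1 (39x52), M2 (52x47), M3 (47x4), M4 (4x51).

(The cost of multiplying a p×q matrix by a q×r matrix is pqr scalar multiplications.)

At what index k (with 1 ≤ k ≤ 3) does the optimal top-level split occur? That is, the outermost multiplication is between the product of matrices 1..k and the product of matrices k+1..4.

Adjacent pairs: M1M2 = 39·52·47 = 95316; M2M3 = 52·47·4 = 9776; M3M4 = 47·4·51 = 9588.
Length 3: M1..M3: k=1: 0+9776+39·52·4=17888; k=2: 95316+0+39·47·4=102648 → min 17888 | M2..M4: k=2: 0+9588+52·47·51=134232; k=3: 9776+0+52·4·51=20384 → min 20384.
Top-level splits: k=1: (M1..M1)·(M2..M4) → 0+20384+39·52·51 = 123812; k=2: (M1..M2)·(M3..M4) → 95316+9588+39·47·51 = 198387; k=3: (M1..M3)·(M4..M4) → 17888+0+39·4·51 = 25844.
Best split is after M3, i.e. k = 3.

3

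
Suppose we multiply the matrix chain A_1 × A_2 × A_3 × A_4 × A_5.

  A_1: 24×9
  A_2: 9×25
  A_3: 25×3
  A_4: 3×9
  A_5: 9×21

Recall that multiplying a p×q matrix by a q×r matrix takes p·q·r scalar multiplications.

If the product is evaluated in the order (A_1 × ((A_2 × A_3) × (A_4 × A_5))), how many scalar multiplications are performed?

6345

(A_2 × A_3): 9×25 by 25×3 → 9×3, cost 9·25·3 = 675
(A_4 × A_5): 3×9 by 9×21 → 3×21, cost 3·9·21 = 567
((A_2 × A_3) × (A_4 × A_5)): 9×3 by 3×21 → 9×21, cost 9·3·21 = 567; cumulative 1809
(A_1 × ((A_2 × A_3) × (A_4 × A_5))): 24×9 by 9×21 → 24×21, cost 24·9·21 = 4536; cumulative 6345
Total: 6345 scalar multiplications.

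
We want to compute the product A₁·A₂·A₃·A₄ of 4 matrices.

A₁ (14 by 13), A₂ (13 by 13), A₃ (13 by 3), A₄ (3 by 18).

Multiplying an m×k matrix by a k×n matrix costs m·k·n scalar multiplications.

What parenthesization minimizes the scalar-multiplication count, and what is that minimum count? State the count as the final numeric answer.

Adjacent pairs: A₁A₂ = 14·13·13 = 2366; A₂A₃ = 13·13·3 = 507; A₃A₄ = 13·3·18 = 702.
Length 3: A₁..A₃: k=1: 0+507+14·13·3=1053; k=2: 2366+0+14·13·3=2912 → min 1053 | A₂..A₄: k=2: 0+702+13·13·18=3744; k=3: 507+0+13·3·18=1209 → min 1209.
Length 4: A₁..A₄: k=1: 0+1209+14·13·18=4485; k=2: 2366+702+14·13·18=6344; k=3: 1053+0+14·3·18=1809 → min 1809.
Optimal parenthesization: ((A₁·(A₂·A₃))·A₄) with cost 1809.

1809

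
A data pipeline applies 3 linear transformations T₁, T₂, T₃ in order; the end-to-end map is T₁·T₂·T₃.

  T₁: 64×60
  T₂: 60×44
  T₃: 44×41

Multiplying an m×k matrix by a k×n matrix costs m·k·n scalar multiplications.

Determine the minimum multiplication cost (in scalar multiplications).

Order (T₁·(T₂·T₃)): (T₂·T₃): 60×44 by 44×41 → 60×41, cost 60·44·41 = 108240; (T₁·(T₂·T₃)): 64×60 by 60×41 → 64×41, cost 64·60·41 = 157440; cumulative 265680. Total 265680.
Order ((T₁·T₂)·T₃): (T₁·T₂): 64×60 by 60×44 → 64×44, cost 64·60·44 = 168960; ((T₁·T₂)·T₃): 64×44 by 44×41 → 64×41, cost 64·44·41 = 115456; cumulative 284416. Total 284416.
Minimum: 265680.

265680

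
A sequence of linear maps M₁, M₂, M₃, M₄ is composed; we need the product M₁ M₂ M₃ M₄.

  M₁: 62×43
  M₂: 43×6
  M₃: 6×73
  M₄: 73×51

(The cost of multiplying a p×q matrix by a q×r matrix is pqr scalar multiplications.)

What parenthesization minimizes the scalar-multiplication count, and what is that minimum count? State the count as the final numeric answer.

Adjacent pairs: M₁M₂ = 62·43·6 = 15996; M₂M₃ = 43·6·73 = 18834; M₃M₄ = 6·73·51 = 22338.
Length 3: M₁..M₃: k=1: 0+18834+62·43·73=213452; k=2: 15996+0+62·6·73=43152 → min 43152 | M₂..M₄: k=2: 0+22338+43·6·51=35496; k=3: 18834+0+43·73·51=178923 → min 35496.
Length 4: M₁..M₄: k=1: 0+35496+62·43·51=171462; k=2: 15996+22338+62·6·51=57306; k=3: 43152+0+62·73·51=273978 → min 57306.
Optimal parenthesization: ((M₁ M₂) (M₃ M₄)) with cost 57306.

57306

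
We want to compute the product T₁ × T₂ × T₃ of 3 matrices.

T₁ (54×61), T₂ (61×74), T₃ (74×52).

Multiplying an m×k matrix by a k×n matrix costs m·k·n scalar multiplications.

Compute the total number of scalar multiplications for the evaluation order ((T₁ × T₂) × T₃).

(T₁ × T₂): 54×61 by 61×74 → 54×74, cost 54·61·74 = 243756
((T₁ × T₂) × T₃): 54×74 by 74×52 → 54×52, cost 54·74·52 = 207792; cumulative 451548
Total: 451548 scalar multiplications.

451548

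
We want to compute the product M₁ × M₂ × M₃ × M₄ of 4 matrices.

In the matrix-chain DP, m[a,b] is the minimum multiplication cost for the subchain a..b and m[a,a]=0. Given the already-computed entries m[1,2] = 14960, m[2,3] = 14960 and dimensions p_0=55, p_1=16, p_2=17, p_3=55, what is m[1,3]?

m[1,3] = min over k∈[1,2] of m[1,k]+m[k+1,3]+p_{0}·p_k·p_{3}.
k=1: 0 + 14960 + 55·16·55 = 63360; k=2: 14960 + 0 + 55·17·55 = 66385.
Minimum: 63360 at k=1.

63360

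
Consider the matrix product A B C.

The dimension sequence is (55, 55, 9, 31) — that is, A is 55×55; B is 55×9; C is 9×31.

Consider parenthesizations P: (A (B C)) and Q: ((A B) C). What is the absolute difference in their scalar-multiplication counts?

Order P = (A (B C)): (B C): 55×9 by 9×31 → 55×31, cost 55·9·31 = 15345; (A (B C)): 55×55 by 55×31 → 55×31, cost 55·55·31 = 93775; cumulative 109120. Total 109120.
Order Q = ((A B) C): (A B): 55×55 by 55×9 → 55×9, cost 55·55·9 = 27225; ((A B) C): 55×9 by 9×31 → 55×31, cost 55·9·31 = 15345; cumulative 42570. Total 42570.
Difference: |109120 − 42570| = 66550.

66550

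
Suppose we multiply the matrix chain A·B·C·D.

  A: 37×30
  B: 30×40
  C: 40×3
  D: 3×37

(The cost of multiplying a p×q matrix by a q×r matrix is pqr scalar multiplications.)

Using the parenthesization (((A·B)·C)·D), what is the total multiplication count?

(A·B): 37×30 by 30×40 → 37×40, cost 37·30·40 = 44400
((A·B)·C): 37×40 by 40×3 → 37×3, cost 37·40·3 = 4440; cumulative 48840
(((A·B)·C)·D): 37×3 by 3×37 → 37×37, cost 37·3·37 = 4107; cumulative 52947
Total: 52947 scalar multiplications.

52947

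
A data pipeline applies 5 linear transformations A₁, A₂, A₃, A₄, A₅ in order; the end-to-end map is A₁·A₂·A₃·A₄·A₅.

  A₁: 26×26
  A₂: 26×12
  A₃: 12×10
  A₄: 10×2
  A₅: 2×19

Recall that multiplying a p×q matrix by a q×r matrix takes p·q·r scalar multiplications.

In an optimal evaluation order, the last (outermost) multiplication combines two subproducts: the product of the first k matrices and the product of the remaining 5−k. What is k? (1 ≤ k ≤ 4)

4

Adjacent pairs: A₁A₂ = 26·26·12 = 8112; A₂A₃ = 26·12·10 = 3120; A₃A₄ = 12·10·2 = 240; A₄A₅ = 10·2·19 = 380.
Length 3: A₁..A₃: k=1: 0+3120+26·26·10=9880; k=2: 8112+0+26·12·10=11232 → min 9880 | A₂..A₄: k=2: 0+240+26·12·2=864; k=3: 3120+0+26·10·2=3640 → min 864 | A₃..A₅: k=3: 0+380+12·10·19=2660; k=4: 240+0+12·2·19=696 → min 696.
Length 4: A₁..A₄: k=1: 0+864+26·26·2=2216; k=2: 8112+240+26·12·2=8976; k=3: 9880+0+26·10·2=10400 → min 2216 | A₂..A₅: k=2: 0+696+26·12·19=6624; k=3: 3120+380+26·10·19=8440; k=4: 864+0+26·2·19=1852 → min 1852.
Top-level splits: k=1: (A₁..A₁)·(A₂..A₅) → 0+1852+26·26·19 = 14696; k=2: (A₁..A₂)·(A₃..A₅) → 8112+696+26·12·19 = 14736; k=3: (A₁..A₃)·(A₄..A₅) → 9880+380+26·10·19 = 15200; k=4: (A₁..A₄)·(A₅..A₅) → 2216+0+26·2·19 = 3204.
Best split is after A₄, i.e. k = 4.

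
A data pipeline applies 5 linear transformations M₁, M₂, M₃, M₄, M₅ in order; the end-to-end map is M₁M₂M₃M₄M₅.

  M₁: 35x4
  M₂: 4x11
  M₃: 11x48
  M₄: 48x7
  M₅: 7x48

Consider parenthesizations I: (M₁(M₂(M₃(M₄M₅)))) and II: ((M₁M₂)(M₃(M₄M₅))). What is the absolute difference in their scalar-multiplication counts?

11188

Order I = (M₁(M₂(M₃(M₄M₅)))): (M₄M₅): 48×7 by 7×48 → 48×48, cost 48·7·48 = 16128; (M₃(M₄M₅)): 11×48 by 48×48 → 11×48, cost 11·48·48 = 25344; cumulative 41472; (M₂(M₃(M₄M₅))): 4×11 by 11×48 → 4×48, cost 4·11·48 = 2112; cumulative 43584; (M₁(M₂(M₃(M₄M₅)))): 35×4 by 4×48 → 35×48, cost 35·4·48 = 6720; cumulative 50304. Total 50304.
Order II = ((M₁M₂)(M₃(M₄M₅))): (M₁M₂): 35×4 by 4×11 → 35×11, cost 35·4·11 = 1540; (M₄M₅): 48×7 by 7×48 → 48×48, cost 48·7·48 = 16128; (M₃(M₄M₅)): 11×48 by 48×48 → 11×48, cost 11·48·48 = 25344; cumulative 41472; ((M₁M₂)(M₃(M₄M₅))): 35×11 by 11×48 → 35×48, cost 35·11·48 = 18480; cumulative 61492. Total 61492.
Difference: |50304 − 61492| = 11188.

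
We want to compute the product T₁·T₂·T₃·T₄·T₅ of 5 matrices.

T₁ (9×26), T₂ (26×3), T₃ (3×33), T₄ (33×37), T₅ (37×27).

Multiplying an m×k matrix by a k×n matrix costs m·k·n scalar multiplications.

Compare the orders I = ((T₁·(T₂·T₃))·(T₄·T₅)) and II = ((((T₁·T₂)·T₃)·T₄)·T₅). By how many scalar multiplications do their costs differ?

Order I = ((T₁·(T₂·T₃))·(T₄·T₅)): (T₂·T₃): 26×3 by 3×33 → 26×33, cost 26·3·33 = 2574; (T₁·(T₂·T₃)): 9×26 by 26×33 → 9×33, cost 9·26·33 = 7722; cumulative 10296; (T₄·T₅): 33×37 by 37×27 → 33×27, cost 33·37·27 = 32967; ((T₁·(T₂·T₃))·(T₄·T₅)): 9×33 by 33×27 → 9×27, cost 9·33·27 = 8019; cumulative 51282. Total 51282.
Order II = ((((T₁·T₂)·T₃)·T₄)·T₅): (T₁·T₂): 9×26 by 26×3 → 9×3, cost 9·26·3 = 702; ((T₁·T₂)·T₃): 9×3 by 3×33 → 9×33, cost 9·3·33 = 891; cumulative 1593; (((T₁·T₂)·T₃)·T₄): 9×33 by 33×37 → 9×37, cost 9·33·37 = 10989; cumulative 12582; ((((T₁·T₂)·T₃)·T₄)·T₅): 9×37 by 37×27 → 9×27, cost 9·37·27 = 8991; cumulative 21573. Total 21573.
Difference: |51282 − 21573| = 29709.

29709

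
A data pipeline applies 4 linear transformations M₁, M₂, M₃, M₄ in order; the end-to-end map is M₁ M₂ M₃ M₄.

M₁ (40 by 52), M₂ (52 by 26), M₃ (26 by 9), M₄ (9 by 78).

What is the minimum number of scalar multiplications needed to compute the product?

Adjacent pairs: M₁M₂ = 40·52·26 = 54080; M₂M₃ = 52·26·9 = 12168; M₃M₄ = 26·9·78 = 18252.
Length 3: M₁..M₃: k=1: 0+12168+40·52·9=30888; k=2: 54080+0+40·26·9=63440 → min 30888 | M₂..M₄: k=2: 0+18252+52·26·78=123708; k=3: 12168+0+52·9·78=48672 → min 48672.
Length 4: M₁..M₄: k=1: 0+48672+40·52·78=210912; k=2: 54080+18252+40·26·78=153452; k=3: 30888+0+40·9·78=58968 → min 58968.
Optimal order: ((M₁ (M₂ M₃)) M₄) with cost 58968.

58968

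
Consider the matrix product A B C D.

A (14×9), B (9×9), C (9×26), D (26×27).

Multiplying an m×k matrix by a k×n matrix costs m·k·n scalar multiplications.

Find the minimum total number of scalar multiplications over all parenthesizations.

10854

Adjacent pairs: AB = 14·9·9 = 1134; BC = 9·9·26 = 2106; CD = 9·26·27 = 6318.
Length 3: A..C: k=1: 0+2106+14·9·26=5382; k=2: 1134+0+14·9·26=4410 → min 4410 | B..D: k=2: 0+6318+9·9·27=8505; k=3: 2106+0+9·26·27=8424 → min 8424.
Length 4: A..D: k=1: 0+8424+14·9·27=11826; k=2: 1134+6318+14·9·27=10854; k=3: 4410+0+14·26·27=14238 → min 10854.
Optimal order: ((A B) (C D)) with cost 10854.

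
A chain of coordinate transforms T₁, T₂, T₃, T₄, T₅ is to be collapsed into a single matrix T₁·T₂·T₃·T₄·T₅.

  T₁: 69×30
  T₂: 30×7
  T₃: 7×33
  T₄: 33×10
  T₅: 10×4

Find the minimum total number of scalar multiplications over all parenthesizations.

Adjacent pairs: T₁T₂ = 69·30·7 = 14490; T₂T₃ = 30·7·33 = 6930; T₃T₄ = 7·33·10 = 2310; T₄T₅ = 33·10·4 = 1320.
Length 3: T₁..T₃: k=1: 0+6930+69·30·33=75240; k=2: 14490+0+69·7·33=30429 → min 30429 | T₂..T₄: k=2: 0+2310+30·7·10=4410; k=3: 6930+0+30·33·10=16830 → min 4410 | T₃..T₅: k=3: 0+1320+7·33·4=2244; k=4: 2310+0+7·10·4=2590 → min 2244.
Length 4: T₁..T₄: k=1: 0+4410+69·30·10=25110; k=2: 14490+2310+69·7·10=21630; k=3: 30429+0+69·33·10=53199 → min 21630 | T₂..T₅: k=2: 0+2244+30·7·4=3084; k=3: 6930+1320+30·33·4=12210; k=4: 4410+0+30·10·4=5610 → min 3084.
Length 5: T₁..T₅: k=1: 0+3084+69·30·4=11364; k=2: 14490+2244+69·7·4=18666; k=3: 30429+1320+69·33·4=40857; k=4: 21630+0+69·10·4=24390 → min 11364.
Optimal order: (T₁·(T₂·(T₃·(T₄·T₅)))) with cost 11364.

11364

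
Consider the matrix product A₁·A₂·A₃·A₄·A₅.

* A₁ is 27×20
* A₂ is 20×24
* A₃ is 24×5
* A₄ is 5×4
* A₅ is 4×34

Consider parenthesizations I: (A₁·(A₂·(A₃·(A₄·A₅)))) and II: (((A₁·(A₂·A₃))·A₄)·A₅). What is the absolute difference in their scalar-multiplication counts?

Order I = (A₁·(A₂·(A₃·(A₄·A₅)))): (A₄·A₅): 5×4 by 4×34 → 5×34, cost 5·4·34 = 680; (A₃·(A₄·A₅)): 24×5 by 5×34 → 24×34, cost 24·5·34 = 4080; cumulative 4760; (A₂·(A₃·(A₄·A₅))): 20×24 by 24×34 → 20×34, cost 20·24·34 = 16320; cumulative 21080; (A₁·(A₂·(A₃·(A₄·A₅)))): 27×20 by 20×34 → 27×34, cost 27·20·34 = 18360; cumulative 39440. Total 39440.
Order II = (((A₁·(A₂·A₃))·A₄)·A₅): (A₂·A₃): 20×24 by 24×5 → 20×5, cost 20·24·5 = 2400; (A₁·(A₂·A₃)): 27×20 by 20×5 → 27×5, cost 27·20·5 = 2700; cumulative 5100; ((A₁·(A₂·A₃))·A₄): 27×5 by 5×4 → 27×4, cost 27·5·4 = 540; cumulative 5640; (((A₁·(A₂·A₃))·A₄)·A₅): 27×4 by 4×34 → 27×34, cost 27·4·34 = 3672; cumulative 9312. Total 9312.
Difference: |39440 − 9312| = 30128.

30128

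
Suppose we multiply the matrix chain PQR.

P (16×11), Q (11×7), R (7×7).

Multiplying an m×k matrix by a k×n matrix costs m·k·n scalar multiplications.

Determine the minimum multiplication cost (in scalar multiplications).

Order (P(QR)): (QR): 11×7 by 7×7 → 11×7, cost 11·7·7 = 539; (P(QR)): 16×11 by 11×7 → 16×7, cost 16·11·7 = 1232; cumulative 1771. Total 1771.
Order ((PQ)R): (PQ): 16×11 by 11×7 → 16×7, cost 16·11·7 = 1232; ((PQ)R): 16×7 by 7×7 → 16×7, cost 16·7·7 = 784; cumulative 2016. Total 2016.
Minimum: 1771.

1771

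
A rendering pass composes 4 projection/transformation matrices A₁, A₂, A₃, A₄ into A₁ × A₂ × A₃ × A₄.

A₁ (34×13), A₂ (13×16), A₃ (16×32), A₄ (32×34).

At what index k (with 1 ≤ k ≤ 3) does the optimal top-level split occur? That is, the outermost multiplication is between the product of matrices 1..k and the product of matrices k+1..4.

1

Adjacent pairs: A₁A₂ = 34·13·16 = 7072; A₂A₃ = 13·16·32 = 6656; A₃A₄ = 16·32·34 = 17408.
Length 3: A₁..A₃: k=1: 0+6656+34·13·32=20800; k=2: 7072+0+34·16·32=24480 → min 20800 | A₂..A₄: k=2: 0+17408+13·16·34=24480; k=3: 6656+0+13·32·34=20800 → min 20800.
Top-level splits: k=1: (A₁..A₁)·(A₂..A₄) → 0+20800+34·13·34 = 35828; k=2: (A₁..A₂)·(A₃..A₄) → 7072+17408+34·16·34 = 42976; k=3: (A₁..A₃)·(A₄..A₄) → 20800+0+34·32·34 = 57792.
Best split is after A₁, i.e. k = 1.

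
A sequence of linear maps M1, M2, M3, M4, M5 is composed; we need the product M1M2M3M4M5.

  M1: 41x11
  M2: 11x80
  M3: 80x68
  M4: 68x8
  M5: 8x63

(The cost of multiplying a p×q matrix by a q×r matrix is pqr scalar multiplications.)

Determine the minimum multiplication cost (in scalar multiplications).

Adjacent pairs: M1M2 = 41·11·80 = 36080; M2M3 = 11·80·68 = 59840; M3M4 = 80·68·8 = 43520; M4M5 = 68·8·63 = 34272.
Length 3: M1..M3: k=1: 0+59840+41·11·68=90508; k=2: 36080+0+41·80·68=259120 → min 90508 | M2..M4: k=2: 0+43520+11·80·8=50560; k=3: 59840+0+11·68·8=65824 → min 50560 | M3..M5: k=3: 0+34272+80·68·63=376992; k=4: 43520+0+80·8·63=83840 → min 83840.
Length 4: M1..M4: k=1: 0+50560+41·11·8=54168; k=2: 36080+43520+41·80·8=105840; k=3: 90508+0+41·68·8=112812 → min 54168 | M2..M5: k=2: 0+83840+11·80·63=139280; k=3: 59840+34272+11·68·63=141236; k=4: 50560+0+11·8·63=56104 → min 56104.
Length 5: M1..M5: k=1: 0+56104+41·11·63=84517; k=2: 36080+83840+41·80·63=326560; k=3: 90508+34272+41·68·63=300424; k=4: 54168+0+41·8·63=74832 → min 74832.
Optimal order: ((M1(M2(M3M4)))M5) with cost 74832.

74832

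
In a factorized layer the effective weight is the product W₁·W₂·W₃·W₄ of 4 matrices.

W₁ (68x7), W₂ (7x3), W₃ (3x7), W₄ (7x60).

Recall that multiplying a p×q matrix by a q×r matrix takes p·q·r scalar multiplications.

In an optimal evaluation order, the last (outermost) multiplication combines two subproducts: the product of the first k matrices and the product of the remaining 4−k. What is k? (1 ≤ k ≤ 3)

2

Adjacent pairs: W₁W₂ = 68·7·3 = 1428; W₂W₃ = 7·3·7 = 147; W₃W₄ = 3·7·60 = 1260.
Length 3: W₁..W₃: k=1: 0+147+68·7·7=3479; k=2: 1428+0+68·3·7=2856 → min 2856 | W₂..W₄: k=2: 0+1260+7·3·60=2520; k=3: 147+0+7·7·60=3087 → min 2520.
Top-level splits: k=1: (W₁..W₁)·(W₂..W₄) → 0+2520+68·7·60 = 31080; k=2: (W₁..W₂)·(W₃..W₄) → 1428+1260+68·3·60 = 14928; k=3: (W₁..W₃)·(W₄..W₄) → 2856+0+68·7·60 = 31416.
Best split is after W₂, i.e. k = 2.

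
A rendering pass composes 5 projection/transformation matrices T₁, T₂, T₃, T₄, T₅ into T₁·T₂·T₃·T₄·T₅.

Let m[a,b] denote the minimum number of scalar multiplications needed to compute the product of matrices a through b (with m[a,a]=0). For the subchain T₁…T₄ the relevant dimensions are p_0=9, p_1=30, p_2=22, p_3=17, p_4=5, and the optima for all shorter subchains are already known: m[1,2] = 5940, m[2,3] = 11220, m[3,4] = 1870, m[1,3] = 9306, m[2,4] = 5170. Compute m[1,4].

m[1,4] = min over k∈[1,3] of m[1,k]+m[k+1,4]+p_{0}·p_k·p_{4}.
k=1: 0 + 5170 + 9·30·5 = 6520; k=2: 5940 + 1870 + 9·22·5 = 8800; k=3: 9306 + 0 + 9·17·5 = 10071.
Minimum: 6520 at k=1.

6520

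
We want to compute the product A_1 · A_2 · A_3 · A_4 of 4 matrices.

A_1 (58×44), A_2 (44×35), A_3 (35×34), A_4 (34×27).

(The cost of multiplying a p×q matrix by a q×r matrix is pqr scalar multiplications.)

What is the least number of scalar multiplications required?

142614

Adjacent pairs: A_1A_2 = 58·44·35 = 89320; A_2A_3 = 44·35·34 = 52360; A_3A_4 = 35·34·27 = 32130.
Length 3: A_1..A_3: k=1: 0+52360+58·44·34=139128; k=2: 89320+0+58·35·34=158340 → min 139128 | A_2..A_4: k=2: 0+32130+44·35·27=73710; k=3: 52360+0+44·34·27=92752 → min 73710.
Length 4: A_1..A_4: k=1: 0+73710+58·44·27=142614; k=2: 89320+32130+58·35·27=176260; k=3: 139128+0+58·34·27=192372 → min 142614.
Optimal order: (A_1 · (A_2 · (A_3 · A_4))) with cost 142614.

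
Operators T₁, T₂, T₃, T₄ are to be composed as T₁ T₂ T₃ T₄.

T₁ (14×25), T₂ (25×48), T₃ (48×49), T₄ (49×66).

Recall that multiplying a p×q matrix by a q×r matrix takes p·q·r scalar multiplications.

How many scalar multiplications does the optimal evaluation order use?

95004

Adjacent pairs: T₁T₂ = 14·25·48 = 16800; T₂T₃ = 25·48·49 = 58800; T₃T₄ = 48·49·66 = 155232.
Length 3: T₁..T₃: k=1: 0+58800+14·25·49=75950; k=2: 16800+0+14·48·49=49728 → min 49728 | T₂..T₄: k=2: 0+155232+25·48·66=234432; k=3: 58800+0+25·49·66=139650 → min 139650.
Length 4: T₁..T₄: k=1: 0+139650+14·25·66=162750; k=2: 16800+155232+14·48·66=216384; k=3: 49728+0+14·49·66=95004 → min 95004.
Optimal order: (((T₁ T₂) T₃) T₄) with cost 95004.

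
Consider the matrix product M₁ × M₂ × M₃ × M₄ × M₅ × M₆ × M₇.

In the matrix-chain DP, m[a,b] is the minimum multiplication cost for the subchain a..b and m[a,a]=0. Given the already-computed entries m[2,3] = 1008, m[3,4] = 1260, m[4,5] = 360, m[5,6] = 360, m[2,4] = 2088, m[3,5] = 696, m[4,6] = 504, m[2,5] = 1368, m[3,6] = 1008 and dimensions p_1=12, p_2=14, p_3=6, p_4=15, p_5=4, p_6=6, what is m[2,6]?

m[2,6] = min over k∈[2,5] of m[2,k]+m[k+1,6]+p_{1}·p_k·p_{6}.
k=2: 0 + 1008 + 12·14·6 = 2016; k=3: 1008 + 504 + 12·6·6 = 1944; k=4: 2088 + 360 + 12·15·6 = 3528; k=5: 1368 + 0 + 12·4·6 = 1656.
Minimum: 1656 at k=5.

1656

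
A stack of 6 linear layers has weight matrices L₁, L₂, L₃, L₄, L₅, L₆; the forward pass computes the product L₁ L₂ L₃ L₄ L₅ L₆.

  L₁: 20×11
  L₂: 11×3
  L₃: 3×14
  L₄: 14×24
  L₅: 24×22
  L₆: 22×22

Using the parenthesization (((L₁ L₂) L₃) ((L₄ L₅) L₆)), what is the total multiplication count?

21828

(L₁ L₂): 20×11 by 11×3 → 20×3, cost 20·11·3 = 660
((L₁ L₂) L₃): 20×3 by 3×14 → 20×14, cost 20·3·14 = 840; cumulative 1500
(L₄ L₅): 14×24 by 24×22 → 14×22, cost 14·24·22 = 7392
((L₄ L₅) L₆): 14×22 by 22×22 → 14×22, cost 14·22·22 = 6776; cumulative 14168
(((L₁ L₂) L₃) ((L₄ L₅) L₆)): 20×14 by 14×22 → 20×22, cost 20·14·22 = 6160; cumulative 21828
Total: 21828 scalar multiplications.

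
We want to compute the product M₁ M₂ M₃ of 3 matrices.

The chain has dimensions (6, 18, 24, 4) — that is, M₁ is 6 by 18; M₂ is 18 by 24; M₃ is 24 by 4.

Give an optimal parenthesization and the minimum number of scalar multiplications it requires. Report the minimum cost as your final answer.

2160

(M₁ (M₂ M₃)): cost 2160.
((M₁ M₂) M₃): cost 3168.
Optimal: (M₁ (M₂ M₃)) with cost 2160.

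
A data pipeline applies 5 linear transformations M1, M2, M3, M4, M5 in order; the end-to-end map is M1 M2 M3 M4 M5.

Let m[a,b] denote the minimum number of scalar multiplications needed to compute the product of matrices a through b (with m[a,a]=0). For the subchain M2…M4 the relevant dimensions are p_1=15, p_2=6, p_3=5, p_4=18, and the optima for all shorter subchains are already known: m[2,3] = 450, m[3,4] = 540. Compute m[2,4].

m[2,4] = min over k∈[2,3] of m[2,k]+m[k+1,4]+p_{1}·p_k·p_{4}.
k=2: 0 + 540 + 15·6·18 = 2160; k=3: 450 + 0 + 15·5·18 = 1800.
Minimum: 1800 at k=3.

1800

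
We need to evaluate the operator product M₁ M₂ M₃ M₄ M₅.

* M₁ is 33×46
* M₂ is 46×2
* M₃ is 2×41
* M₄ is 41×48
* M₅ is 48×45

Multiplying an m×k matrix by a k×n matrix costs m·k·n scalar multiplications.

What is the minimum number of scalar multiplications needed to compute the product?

14262

Adjacent pairs: M₁M₂ = 33·46·2 = 3036; M₂M₃ = 46·2·41 = 3772; M₃M₄ = 2·41·48 = 3936; M₄M₅ = 41·48·45 = 88560.
Length 3: M₁..M₃: k=1: 0+3772+33·46·41=66010; k=2: 3036+0+33·2·41=5742 → min 5742 | M₂..M₄: k=2: 0+3936+46·2·48=8352; k=3: 3772+0+46·41·48=94300 → min 8352 | M₃..M₅: k=3: 0+88560+2·41·45=92250; k=4: 3936+0+2·48·45=8256 → min 8256.
Length 4: M₁..M₄: k=1: 0+8352+33·46·48=81216; k=2: 3036+3936+33·2·48=10140; k=3: 5742+0+33·41·48=70686 → min 10140 | M₂..M₅: k=2: 0+8256+46·2·45=12396; k=3: 3772+88560+46·41·45=177202; k=4: 8352+0+46·48·45=107712 → min 12396.
Length 5: M₁..M₅: k=1: 0+12396+33·46·45=80706; k=2: 3036+8256+33·2·45=14262; k=3: 5742+88560+33·41·45=155187; k=4: 10140+0+33·48·45=81420 → min 14262.
Optimal order: ((M₁ M₂) ((M₃ M₄) M₅)) with cost 14262.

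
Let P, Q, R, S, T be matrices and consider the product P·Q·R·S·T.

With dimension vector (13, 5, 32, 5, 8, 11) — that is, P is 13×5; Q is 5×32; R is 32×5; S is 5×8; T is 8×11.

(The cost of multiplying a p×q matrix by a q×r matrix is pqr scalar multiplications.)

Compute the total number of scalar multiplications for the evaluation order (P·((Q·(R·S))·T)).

(R·S): 32×5 by 5×8 → 32×8, cost 32·5·8 = 1280
(Q·(R·S)): 5×32 by 32×8 → 5×8, cost 5·32·8 = 1280; cumulative 2560
((Q·(R·S))·T): 5×8 by 8×11 → 5×11, cost 5·8·11 = 440; cumulative 3000
(P·((Q·(R·S))·T)): 13×5 by 5×11 → 13×11, cost 13·5·11 = 715; cumulative 3715
Total: 3715 scalar multiplications.

3715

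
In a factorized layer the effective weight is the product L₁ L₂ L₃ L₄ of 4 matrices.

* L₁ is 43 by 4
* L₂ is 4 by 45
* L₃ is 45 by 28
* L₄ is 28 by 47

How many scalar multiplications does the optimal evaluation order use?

18388

Adjacent pairs: L₁L₂ = 43·4·45 = 7740; L₂L₃ = 4·45·28 = 5040; L₃L₄ = 45·28·47 = 59220.
Length 3: L₁..L₃: k=1: 0+5040+43·4·28=9856; k=2: 7740+0+43·45·28=61920 → min 9856 | L₂..L₄: k=2: 0+59220+4·45·47=67680; k=3: 5040+0+4·28·47=10304 → min 10304.
Length 4: L₁..L₄: k=1: 0+10304+43·4·47=18388; k=2: 7740+59220+43·45·47=157905; k=3: 9856+0+43·28·47=66444 → min 18388.
Optimal order: (L₁ ((L₂ L₃) L₄)) with cost 18388.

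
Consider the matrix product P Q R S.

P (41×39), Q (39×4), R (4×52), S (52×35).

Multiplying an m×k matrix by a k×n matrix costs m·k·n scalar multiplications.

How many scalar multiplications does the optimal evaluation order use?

Adjacent pairs: PQ = 41·39·4 = 6396; QR = 39·4·52 = 8112; RS = 4·52·35 = 7280.
Length 3: P..R: k=1: 0+8112+41·39·52=91260; k=2: 6396+0+41·4·52=14924 → min 14924 | Q..S: k=2: 0+7280+39·4·35=12740; k=3: 8112+0+39·52·35=79092 → min 12740.
Length 4: P..S: k=1: 0+12740+41·39·35=68705; k=2: 6396+7280+41·4·35=19416; k=3: 14924+0+41·52·35=89544 → min 19416.
Optimal order: ((P Q) (R S)) with cost 19416.

19416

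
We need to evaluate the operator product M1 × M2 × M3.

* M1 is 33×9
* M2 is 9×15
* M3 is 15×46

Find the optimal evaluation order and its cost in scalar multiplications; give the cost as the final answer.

(M1 × (M2 × M3)): cost 19872.
((M1 × M2) × M3): cost 27225.
Optimal: (M1 × (M2 × M3)) with cost 19872.

19872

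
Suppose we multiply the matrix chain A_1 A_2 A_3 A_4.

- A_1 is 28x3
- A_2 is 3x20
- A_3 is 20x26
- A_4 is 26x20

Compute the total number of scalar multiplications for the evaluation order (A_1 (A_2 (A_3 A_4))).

13280

(A_3 A_4): 20×26 by 26×20 → 20×20, cost 20·26·20 = 10400
(A_2 (A_3 A_4)): 3×20 by 20×20 → 3×20, cost 3·20·20 = 1200; cumulative 11600
(A_1 (A_2 (A_3 A_4))): 28×3 by 3×20 → 28×20, cost 28·3·20 = 1680; cumulative 13280
Total: 13280 scalar multiplications.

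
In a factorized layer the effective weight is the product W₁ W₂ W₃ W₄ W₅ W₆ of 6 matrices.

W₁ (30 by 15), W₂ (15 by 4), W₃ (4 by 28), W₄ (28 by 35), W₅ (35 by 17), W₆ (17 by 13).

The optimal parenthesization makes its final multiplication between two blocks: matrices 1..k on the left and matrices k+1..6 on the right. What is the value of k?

Adjacent pairs: W₁W₂ = 30·15·4 = 1800; W₂W₃ = 15·4·28 = 1680; W₃W₄ = 4·28·35 = 3920; W₄W₅ = 28·35·17 = 16660; W₅W₆ = 35·17·13 = 7735.
Length 3: W₁..W₃: k=1: 0+1680+30·15·28=14280; k=2: 1800+0+30·4·28=5160 → min 5160 | W₂..W₄: k=2: 0+3920+15·4·35=6020; k=3: 1680+0+15·28·35=16380 → min 6020 | W₃..W₅: k=3: 0+16660+4·28·17=18564; k=4: 3920+0+4·35·17=6300 → min 6300 | W₄..W₆: k=4: 0+7735+28·35·13=20475; k=5: 16660+0+28·17·13=22848 → min 20475.
Length 4: W₁..W₄: k=1: 0+6020+30·15·35=21770; k=2: 1800+3920+30·4·35=9920; k=3: 5160+0+30·28·35=34560 → min 9920 | W₂..W₅: k=2: 0+6300+15·4·17=7320; k=3: 1680+16660+15·28·17=25480; k=4: 6020+0+15·35·17=14945 → min 7320 | W₃..W₆: k=3: 0+20475+4·28·13=21931; k=4: 3920+7735+4·35·13=13475; k=5: 6300+0+4·17·13=7184 → min 7184.
Length 5: W₁..W₅: k=1: 0+7320+30·15·17=14970; k=2: 1800+6300+30·4·17=10140; k=3: 5160+16660+30·28·17=36100; k=4: 9920+0+30·35·17=27770 → min 10140 | W₂..W₆: k=2: 0+7184+15·4·13=7964; k=3: 1680+20475+15·28·13=27615; k=4: 6020+7735+15·35·13=20580; k=5: 7320+0+15·17·13=10635 → min 7964.
Top-level splits: k=1: (W₁..W₁)·(W₂..W₆) → 0+7964+30·15·13 = 13814; k=2: (W₁..W₂)·(W₃..W₆) → 1800+7184+30·4·13 = 10544; k=3: (W₁..W₃)·(W₄..W₆) → 5160+20475+30·28·13 = 36555; k=4: (W₁..W₄)·(W₅..W₆) → 9920+7735+30·35·13 = 31305; k=5: (W₁..W₅)·(W₆..W₆) → 10140+0+30·17·13 = 16770.
Best split is after W₂, i.e. k = 2.

2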